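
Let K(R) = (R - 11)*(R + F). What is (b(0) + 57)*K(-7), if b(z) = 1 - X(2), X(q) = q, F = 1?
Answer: 6048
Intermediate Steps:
K(R) = (1 + R)*(-11 + R) (K(R) = (R - 11)*(R + 1) = (-11 + R)*(1 + R) = (1 + R)*(-11 + R))
b(z) = -1 (b(z) = 1 - 1*2 = 1 - 2 = -1)
(b(0) + 57)*K(-7) = (-1 + 57)*(-11 + (-7)**2 - 10*(-7)) = 56*(-11 + 49 + 70) = 56*108 = 6048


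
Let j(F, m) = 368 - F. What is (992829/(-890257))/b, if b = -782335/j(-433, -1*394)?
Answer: 795256029/696479210095 ≈ 0.0011418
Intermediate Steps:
b = -782335/801 (b = -782335/(368 - 1*(-433)) = -782335/(368 + 433) = -782335/801 ≈ -976.70)
(992829/(-890257))/b = (992829/(-890257))/(-782335/801) = (992829*(-1/890257))*(-801/782335) = -992829/890257*(-801/782335) = 795256029/696479210095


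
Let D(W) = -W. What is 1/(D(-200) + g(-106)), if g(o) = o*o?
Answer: 1/11436 ≈ 8.7443e-5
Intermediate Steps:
g(o) = o²
1/(D(-200) + g(-106)) = 1/(-1*(-200) + (-106)²) = 1/(200 + 11236) = 1/11436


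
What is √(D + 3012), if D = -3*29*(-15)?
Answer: √4317 ≈ 65.704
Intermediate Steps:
D = 1305 (D = -87*(-15) = 1305)
√(D + 3012) = √(1305 + 3012) = √4317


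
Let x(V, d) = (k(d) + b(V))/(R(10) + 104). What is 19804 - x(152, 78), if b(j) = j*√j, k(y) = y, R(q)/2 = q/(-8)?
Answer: 4020056/203 - 608*√38/203 ≈ 19785.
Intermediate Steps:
R(q) = -q/4 (R(q) = 2*(q/(-8)) = 2*(q*(-⅛)) = 2*(-q/8) = -q/4)
b(j) = j^(3/2)
x(V, d) = 2*d/203 + 2*V^(3/2)/203 (x(V, d) = (d + V^(3/2))/(-¼*10 + 104) = (d + V^(3/2))/(-5/2 + 104) = (d + V^(3/2))/(203/2) = (d + V^(3/2))*(2/203) = 2*d/203 + 2*V^(3/2)/203)
19804 - x(152, 78) = 19804 - ((2/203)*78 + 2*152^(3/2)/203) = 19804 - (156/203 + 2*(304*√38)/203) = 19804 - (156/203 + 608*√38/203) = 19804 + (-156/203 - 608*√38/203) = 4020056/203 - 608*√38/203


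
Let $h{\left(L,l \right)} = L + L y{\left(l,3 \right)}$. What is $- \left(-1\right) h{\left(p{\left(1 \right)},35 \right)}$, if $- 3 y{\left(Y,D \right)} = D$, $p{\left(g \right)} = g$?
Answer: $0$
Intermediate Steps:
$y{\left(Y,D \right)} = - \frac{D}{3}$
$h{\left(L,l \right)} = 0$ ($h{\left(L,l \right)} = L + L \left(\left(- \frac{1}{3}\right) 3\right) = L + L \left(-1\right) = L - L = 0$)
$- \left(-1\right) h{\left(p{\left(1 \right)},35 \right)} = - \left(-1\right) 0 = \left(-1\right) 0 = 0$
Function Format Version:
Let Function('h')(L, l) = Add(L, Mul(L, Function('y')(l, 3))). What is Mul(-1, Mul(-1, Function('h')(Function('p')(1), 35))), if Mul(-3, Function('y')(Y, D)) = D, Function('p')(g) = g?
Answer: 0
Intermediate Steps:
Function('y')(Y, D) = Mul(Rational(-1, 3), D)
Function('h')(L, l) = 0 (Function('h')(L, l) = Add(L, Mul(L, Mul(Rational(-1, 3), 3))) = Add(L, Mul(L, -1)) = Add(L, Mul(-1, L)) = 0)
Mul(-1, Mul(-1, Function('h')(Function('p')(1), 35))) = Mul(-1, Mul(-1, 0)) = Mul(-1, 0) = 0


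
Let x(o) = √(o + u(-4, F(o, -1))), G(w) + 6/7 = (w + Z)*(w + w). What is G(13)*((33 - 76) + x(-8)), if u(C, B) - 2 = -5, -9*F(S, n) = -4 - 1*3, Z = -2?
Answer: -85828/7 + 1996*I*√11/7 ≈ -12261.0 + 945.71*I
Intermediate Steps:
F(S, n) = 7/9 (F(S, n) = -(-4 - 1*3)/9 = -(-4 - 3)/9 = -⅑*(-7) = 7/9)
u(C, B) = -3 (u(C, B) = 2 - 5 = -3)
G(w) = -6/7 + 2*w*(-2 + w) (G(w) = -6/7 + (w - 2)*(w + w) = -6/7 + (-2 + w)*(2*w) = -6/7 + 2*w*(-2 + w))
x(o) = √(-3 + o) (x(o) = √(o - 3) = √(-3 + o))
G(13)*((33 - 76) + x(-8)) = (-6/7 - 4*13 + 2*13²)*((33 - 76) + √(-3 - 8)) = (-6/7 - 52 + 2*169)*(-43 + √(-11)) = (-6/7 - 52 + 338)*(-43 + I*√11) = 1996*(-43 + I*√11)/7 = -85828/7 + 1996*I*√11/7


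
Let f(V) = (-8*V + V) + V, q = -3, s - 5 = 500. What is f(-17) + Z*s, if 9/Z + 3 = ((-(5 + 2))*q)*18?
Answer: 2853/25 ≈ 114.12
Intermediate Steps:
s = 505 (s = 5 + 500 = 505)
f(V) = -6*V (f(V) = -7*V + V = -6*V)
Z = 3/125 (Z = 9/(-3 + (-(5 + 2)*(-3))*18) = 9/(-3 + (-1*7*(-3))*18) = 9/(-3 - 7*(-3)*18) = 9/(-3 + 21*18) = 9/(-3 + 378) = 9/375 = 9*(1/375) = 3/125 ≈ 0.024000)
f(-17) + Z*s = -6*(-17) + (3/125)*505 = 102 + 303/25 = 2853/25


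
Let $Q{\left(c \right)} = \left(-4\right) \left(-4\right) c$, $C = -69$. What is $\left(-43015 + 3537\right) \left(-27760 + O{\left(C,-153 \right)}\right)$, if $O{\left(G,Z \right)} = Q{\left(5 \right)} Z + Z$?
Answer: $1585160134$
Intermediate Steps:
$Q{\left(c \right)} = 16 c$
$O{\left(G,Z \right)} = 81 Z$ ($O{\left(G,Z \right)} = 16 \cdot 5 Z + Z = 80 Z + Z = 81 Z$)
$\left(-43015 + 3537\right) \left(-27760 + O{\left(C,-153 \right)}\right) = \left(-43015 + 3537\right) \left(-27760 + 81 \left(-153\right)\right) = - 39478 \left(-27760 - 12393\right) = \left(-39478\right) \left(-40153\right) = 1585160134$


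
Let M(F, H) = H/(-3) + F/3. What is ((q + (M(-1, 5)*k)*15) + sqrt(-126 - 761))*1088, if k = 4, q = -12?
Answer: -143616 + 1088*I*sqrt(887) ≈ -1.4362e+5 + 32403.0*I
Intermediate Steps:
M(F, H) = -H/3 + F/3 (M(F, H) = H*(-1/3) + F*(1/3) = -H/3 + F/3)
((q + (M(-1, 5)*k)*15) + sqrt(-126 - 761))*1088 = ((-12 + ((-1/3*5 + (1/3)*(-1))*4)*15) + sqrt(-126 - 761))*1088 = ((-12 + ((-5/3 - 1/3)*4)*15) + sqrt(-887))*1088 = ((-12 - 2*4*15) + I*sqrt(887))*1088 = ((-12 - 8*15) + I*sqrt(887))*1088 = ((-12 - 120) + I*sqrt(887))*1088 = (-132 + I*sqrt(887))*1088 = -143616 + 1088*I*sqrt(887)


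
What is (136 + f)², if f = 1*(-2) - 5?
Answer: 16641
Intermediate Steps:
f = -7 (f = -2 - 5 = -7)
(136 + f)² = (136 - 7)² = 129² = 16641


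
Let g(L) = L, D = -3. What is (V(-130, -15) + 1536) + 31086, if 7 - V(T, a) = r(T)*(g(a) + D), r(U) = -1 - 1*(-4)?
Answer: 32683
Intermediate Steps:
r(U) = 3 (r(U) = -1 + 4 = 3)
V(T, a) = 16 - 3*a (V(T, a) = 7 - 3*(a - 3) = 7 - 3*(-3 + a) = 7 - (-9 + 3*a) = 7 + (9 - 3*a) = 16 - 3*a)
(V(-130, -15) + 1536) + 31086 = ((16 - 3*(-15)) + 1536) + 31086 = ((16 + 45) + 1536) + 31086 = (61 + 1536) + 31086 = 1597 + 31086 = 32683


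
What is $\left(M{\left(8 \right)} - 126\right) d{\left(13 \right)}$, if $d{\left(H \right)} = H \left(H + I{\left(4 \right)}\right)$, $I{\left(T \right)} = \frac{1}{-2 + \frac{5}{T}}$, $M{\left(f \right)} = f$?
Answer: $- \frac{53690}{3} \approx -17897.0$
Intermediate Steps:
$d{\left(H \right)} = H \left(- \frac{4}{3} + H\right)$ ($d{\left(H \right)} = H \left(H - \frac{4}{-5 + 2 \cdot 4}\right) = H \left(H - \frac{4}{-5 + 8}\right) = H \left(H - \frac{4}{3}\right) = H \left(- \frac{4}{3} + H\right)$)
$\left(M{\left(8 \right)} - 126\right) d{\left(13 \right)} = \left(8 - 126\right) \frac{1}{3} \cdot 13 \left(-4 + 3 \cdot 13\right) = - 118 \cdot \frac{1}{3} \cdot 13 \left(-4 + 39\right) = - 118 \cdot \frac{1}{3} \cdot 13 \cdot 35 = \left(-118\right) \frac{455}{3} = - \frac{53690}{3}$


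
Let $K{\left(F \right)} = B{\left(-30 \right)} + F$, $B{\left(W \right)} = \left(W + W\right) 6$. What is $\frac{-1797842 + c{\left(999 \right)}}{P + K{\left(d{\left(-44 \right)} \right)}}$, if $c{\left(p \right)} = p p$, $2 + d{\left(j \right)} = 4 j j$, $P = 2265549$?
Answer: $- \frac{799841}{2272931} \approx -0.3519$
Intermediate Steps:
$B{\left(W \right)} = 12 W$ ($B{\left(W \right)} = 2 W 6 = 12 W$)
$d{\left(j \right)} = -2 + 4 j^{2}$ ($d{\left(j \right)} = -2 + 4 j j = -2 + 4 j^{2}$)
$c{\left(p \right)} = p^{2}$
$K{\left(F \right)} = -360 + F$ ($K{\left(F \right)} = 12 \left(-30\right) + F = -360 + F$)
$\frac{-1797842 + c{\left(999 \right)}}{P + K{\left(d{\left(-44 \right)} \right)}} = \frac{-1797842 + 999^{2}}{2265549 - \left(362 - 7744\right)} = \frac{-1797842 + 998001}{2265549 + \left(-360 + \left(-2 + 4 \cdot 1936\right)\right)} = - \frac{799841}{2265549 + \left(-360 + \left(-2 + 7744\right)\right)} = - \frac{799841}{2265549 + \left(-360 + 7742\right)} = - \frac{799841}{2265549 + 7382} = - \frac{799841}{2272931}$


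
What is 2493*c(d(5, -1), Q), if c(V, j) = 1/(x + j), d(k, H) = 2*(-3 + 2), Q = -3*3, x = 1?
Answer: -2493/8 ≈ -311.63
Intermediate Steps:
Q = -9
d(k, H) = -2 (d(k, H) = 2*(-1) = -2)
c(V, j) = 1/(1 + j)
2493*c(d(5, -1), Q) = 2493/(1 - 9) = 2493/(-8) = 2493*(-1/8) = -2493/8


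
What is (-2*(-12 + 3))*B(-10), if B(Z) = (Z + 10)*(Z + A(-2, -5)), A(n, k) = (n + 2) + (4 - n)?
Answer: 0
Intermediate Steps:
A(n, k) = 6 (A(n, k) = (2 + n) + (4 - n) = 6)
B(Z) = (6 + Z)*(10 + Z) (B(Z) = (Z + 10)*(Z + 6) = (10 + Z)*(6 + Z) = (6 + Z)*(10 + Z))
(-2*(-12 + 3))*B(-10) = (-2*(-12 + 3))*(60 + (-10)**2 + 16*(-10)) = (-2*(-9))*(60 + 100 - 160) = 18*0 = 0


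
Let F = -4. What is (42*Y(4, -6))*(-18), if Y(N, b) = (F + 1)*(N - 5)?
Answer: -2268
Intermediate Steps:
Y(N, b) = 15 - 3*N (Y(N, b) = (-4 + 1)*(N - 5) = -3*(-5 + N) = 15 - 3*N)
(42*Y(4, -6))*(-18) = (42*(15 - 3*4))*(-18) = (42*(15 - 12))*(-18) = (42*3)*(-18) = 126*(-18) = -2268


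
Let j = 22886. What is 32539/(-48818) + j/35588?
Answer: -103952/4431977 ≈ -0.023455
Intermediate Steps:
32539/(-48818) + j/35588 = 32539/(-48818) + 22886/35588 = 32539*(-1/48818) + 22886*(1/35588) = -32539/48818 + 11443/17794 = -103952/4431977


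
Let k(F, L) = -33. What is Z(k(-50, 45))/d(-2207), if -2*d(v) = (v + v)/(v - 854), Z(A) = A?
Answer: 101013/2207 ≈ 45.769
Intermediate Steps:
d(v) = -v/(-854 + v) (d(v) = -(v + v)/(2*(v - 854)) = -2*v/(2*(-854 + v)) = -v/(-854 + v))
Z(k(-50, 45))/d(-2207) = -33/((-1*(-2207)/(-854 - 2207))) = -33/((-1*(-2207)/(-3061))) = -33/((-1*(-2207)*(-1/3061))) = -33/(-2207/3061) = -33*(-3061/2207) = 101013/2207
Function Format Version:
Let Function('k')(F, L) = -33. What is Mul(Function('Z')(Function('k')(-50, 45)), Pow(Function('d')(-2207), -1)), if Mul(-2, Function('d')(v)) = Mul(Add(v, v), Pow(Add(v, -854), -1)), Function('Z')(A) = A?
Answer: Rational(101013, 2207) ≈ 45.769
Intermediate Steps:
Function('d')(v) = Mul(-1, v, Pow(Add(-854, v), -1)) (Function('d')(v) = Mul(Rational(-1, 2), Mul(Add(v, v), Pow(Add(v, -854), -1))) = Mul(Rational(-1, 2), Mul(Mul(2, v), Pow(Add(-854, v), -1))) = Mul(Rational(-1, 2), Mul(2, v, Pow(Add(-854, v), -1))) = Mul(-1, v, Pow(Add(-854, v), -1)))
Mul(Function('Z')(Function('k')(-50, 45)), Pow(Function('d')(-2207), -1)) = Mul(-33, Pow(Mul(-1, -2207, Pow(Add(-854, -2207), -1)), -1)) = Mul(-33, Pow(Mul(-1, -2207, Pow(-3061, -1)), -1)) = Mul(-33, Pow(Mul(-1, -2207, Rational(-1, 3061)), -1)) = Mul(-33, Pow(Rational(-2207, 3061), -1)) = Mul(-33, Rational(-3061, 2207)) = Rational(101013, 2207)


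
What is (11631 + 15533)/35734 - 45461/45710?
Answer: -191418467/816700570 ≈ -0.23438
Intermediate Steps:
(11631 + 15533)/35734 - 45461/45710 = 27164*(1/35734) - 45461*1/45710 = 13582/17867 - 45461/45710 = -191418467/816700570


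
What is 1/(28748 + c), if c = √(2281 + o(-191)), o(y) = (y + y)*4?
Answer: 28748/826446751 - √753/826446751 ≈ 3.4752e-5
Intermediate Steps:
o(y) = 8*y (o(y) = (2*y)*4 = 8*y)
c = √753 (c = √(2281 + 8*(-191)) = √(2281 - 1528) = √753 ≈ 27.441)
1/(28748 + c) = 1/(28748 + √753)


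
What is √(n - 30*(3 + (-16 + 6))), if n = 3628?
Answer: √3838 ≈ 61.952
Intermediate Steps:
√(n - 30*(3 + (-16 + 6))) = √(3628 - 30*(3 + (-16 + 6))) = √(3628 - 30*(3 - 10)) = √(3628 - 30*(-7)) = √(3628 + 210) = √3838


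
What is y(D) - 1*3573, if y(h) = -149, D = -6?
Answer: -3722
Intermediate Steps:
y(D) - 1*3573 = -149 - 1*3573 = -149 - 3573 = -3722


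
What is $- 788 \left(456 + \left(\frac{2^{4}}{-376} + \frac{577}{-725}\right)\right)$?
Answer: $- \frac{12221589228}{34075} \approx -3.5867 \cdot 10^{5}$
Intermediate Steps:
$- 788 \left(456 + \left(\frac{2^{4}}{-376} + \frac{577}{-725}\right)\right) = - 788 \left(456 + \left(16 \left(- \frac{1}{376}\right) + 577 \left(- \frac{1}{725}\right)\right)\right) = - 788 \left(456 - \frac{28569}{34075}\right) = \left(-788\right) \frac{15509631}{34075} = - \frac{12221589228}{34075}$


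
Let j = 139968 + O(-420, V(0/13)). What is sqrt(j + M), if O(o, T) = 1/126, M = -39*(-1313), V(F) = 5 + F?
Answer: sqrt(337232714)/42 ≈ 437.24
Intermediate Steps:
M = 51207
O(o, T) = 1/126
j = 17635969/126 (j = 139968 + 1/126 = 17635969/126 ≈ 1.3997e+5)
sqrt(j + M) = sqrt(17635969/126 + 51207) = sqrt(24088051/126) = sqrt(337232714)/42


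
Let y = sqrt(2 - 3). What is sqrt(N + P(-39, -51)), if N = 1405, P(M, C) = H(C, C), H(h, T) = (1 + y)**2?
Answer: sqrt(1405 + 2*I) ≈ 37.483 + 0.0267*I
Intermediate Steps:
y = I (y = sqrt(-1) = I ≈ 1.0*I)
H(h, T) = (1 + I)**2
P(M, C) = 2*I
sqrt(N + P(-39, -51)) = sqrt(1405 + 2*I)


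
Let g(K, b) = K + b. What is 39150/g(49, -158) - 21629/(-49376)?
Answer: -1930712839/5381984 ≈ -358.74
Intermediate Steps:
39150/g(49, -158) - 21629/(-49376) = 39150/(49 - 158) - 21629/(-49376) = 39150/(-109) - 21629*(-1/49376) = 39150*(-1/109) + 21629/49376 = -39150/109 + 21629/49376 = -1930712839/5381984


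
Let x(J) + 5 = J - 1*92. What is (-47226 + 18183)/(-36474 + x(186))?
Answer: 29043/36385 ≈ 0.79821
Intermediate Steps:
x(J) = -97 + J (x(J) = -5 + (J - 1*92) = -5 + (J - 92) = -5 + (-92 + J) = -97 + J)
(-47226 + 18183)/(-36474 + x(186)) = (-47226 + 18183)/(-36474 + (-97 + 186)) = -29043/(-36474 + 89) = -29043/(-36385) = -29043*(-1/36385) = 29043/36385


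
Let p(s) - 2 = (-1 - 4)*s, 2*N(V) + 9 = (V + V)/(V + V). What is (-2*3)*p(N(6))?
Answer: -132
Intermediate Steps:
N(V) = -4 (N(V) = -9/2 + ((V + V)/(V + V))/2 = -9/2 + ((2*V)/((2*V)))/2 = -9/2 + ((2*V)*(1/(2*V)))/2 = -9/2 + (½)*1 = -9/2 + ½ = -4)
p(s) = 2 - 5*s (p(s) = 2 + (-1 - 4)*s = 2 - 5*s)
(-2*3)*p(N(6)) = (-2*3)*(2 - 5*(-4)) = -6*(2 + 20) = -6*22 = -132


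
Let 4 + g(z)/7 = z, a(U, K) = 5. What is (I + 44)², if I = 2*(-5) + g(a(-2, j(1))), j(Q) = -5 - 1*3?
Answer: 1681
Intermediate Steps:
j(Q) = -8 (j(Q) = -5 - 3 = -8)
g(z) = -28 + 7*z
I = -3 (I = 2*(-5) + (-28 + 7*5) = -10 + (-28 + 35) = -10 + 7 = -3)
(I + 44)² = (-3 + 44)² = 41² = 1681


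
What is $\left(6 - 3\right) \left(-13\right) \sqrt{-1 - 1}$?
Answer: $- 39 i \sqrt{2} \approx - 55.154 i$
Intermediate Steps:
$\left(6 - 3\right) \left(-13\right) \sqrt{-1 - 1} = \left(6 - 3\right) \left(-13\right) \sqrt{-2} = 3 \left(-13\right) i \sqrt{2} = - 39 i \sqrt{2}$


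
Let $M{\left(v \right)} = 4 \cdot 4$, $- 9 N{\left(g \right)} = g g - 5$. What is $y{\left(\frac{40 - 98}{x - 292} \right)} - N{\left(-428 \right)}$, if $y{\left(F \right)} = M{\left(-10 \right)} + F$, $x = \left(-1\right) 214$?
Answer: $\frac{46380980}{2277} \approx 20369.0$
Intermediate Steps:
$N{\left(g \right)} = \frac{5}{9} - \frac{g^{2}}{9}$ ($N{\left(g \right)} = - \frac{g g - 5}{9} = - \frac{g^{2} - 5}{9} = - \frac{-5 + g^{2}}{9} = \frac{5}{9} - \frac{g^{2}}{9}$)
$x = -214$
$M{\left(v \right)} = 16$
$y{\left(F \right)} = 16 + F$
$y{\left(\frac{40 - 98}{x - 292} \right)} - N{\left(-428 \right)} = \left(16 + \frac{40 - 98}{-214 - 292}\right) - \left(\frac{5}{9} - \frac{\left(-428\right)^{2}}{9}\right) = \left(16 - \frac{58}{-506}\right) - \left(\frac{5}{9} - \frac{183184}{9}\right) = \left(16 - - \frac{29}{253}\right) - \left(\frac{5}{9} - \frac{183184}{9}\right) = \left(16 + \frac{29}{253}\right) - - \frac{183179}{9} = \frac{4077}{253} + \frac{183179}{9} = \frac{46380980}{2277}$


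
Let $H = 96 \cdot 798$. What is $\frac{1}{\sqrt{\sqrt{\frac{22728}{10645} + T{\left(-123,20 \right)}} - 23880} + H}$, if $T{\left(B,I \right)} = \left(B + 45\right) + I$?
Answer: $\frac{10645}{815492160 + \sqrt{10645} \sqrt{-254202600 + i \sqrt{6330389890}}} \approx 1.3053 \cdot 10^{-5} - 2.6331 \cdot 10^{-8} i$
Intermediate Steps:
$H = 76608$
$T{\left(B,I \right)} = 45 + B + I$ ($T{\left(B,I \right)} = \left(45 + B\right) + I = 45 + B + I$)
$\frac{1}{\sqrt{\sqrt{\frac{22728}{10645} + T{\left(-123,20 \right)}} - 23880} + H} = \frac{1}{\sqrt{\sqrt{\frac{22728}{10645} + \left(45 - 123 + 20\right)} - 23880} + 76608} = \frac{1}{\sqrt{\sqrt{22728 \cdot \frac{1}{10645} - 58} - 23880} + 76608} = \frac{1}{\sqrt{\sqrt{\frac{22728}{10645} - 58} - 23880} + 76608} = \frac{1}{\sqrt{\sqrt{- \frac{594682}{10645}} - 23880} + 76608} = \frac{1}{\sqrt{\frac{i \sqrt{6330389890}}{10645} - 23880} + 76608} = \frac{1}{\sqrt{-23880 + \frac{i \sqrt{6330389890}}{10645}} + 76608} = \frac{1}{76608 + \sqrt{-23880 + \frac{i \sqrt{6330389890}}{10645}}}$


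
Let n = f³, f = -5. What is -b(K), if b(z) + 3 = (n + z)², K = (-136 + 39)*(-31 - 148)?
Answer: -297148641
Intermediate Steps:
n = -125 (n = (-5)³ = -125)
K = 17363 (K = -97*(-179) = 17363)
b(z) = -3 + (-125 + z)²
-b(K) = -(-3 + (-125 + 17363)²) = -(-3 + 17238²) = -(-3 + 297148644) = -1*297148641 = -297148641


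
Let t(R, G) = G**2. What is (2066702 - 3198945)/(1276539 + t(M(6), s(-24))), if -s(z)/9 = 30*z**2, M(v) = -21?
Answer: -1132243/24187746939 ≈ -4.6811e-5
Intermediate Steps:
s(z) = -270*z**2
(2066702 - 3198945)/(1276539 + t(M(6), s(-24))) = (2066702 - 3198945)/(1276539 + (-270*(-24)**2)**2) = -1132243/(1276539 + (-270*576)**2) = -1132243/(1276539 + (-155520)**2) = -1132243/(1276539 + 24186470400) = -1132243/24187746939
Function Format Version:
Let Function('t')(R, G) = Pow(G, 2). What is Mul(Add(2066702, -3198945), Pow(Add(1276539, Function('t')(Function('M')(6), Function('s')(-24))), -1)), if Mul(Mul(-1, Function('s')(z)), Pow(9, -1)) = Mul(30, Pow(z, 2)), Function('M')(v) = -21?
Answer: Rational(-1132243, 24187746939) ≈ -4.6811e-5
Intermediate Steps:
Function('s')(z) = Mul(-270, Pow(z, 2)) (Function('s')(z) = Mul(-9, Mul(30, Pow(z, 2))) = Mul(-270, Pow(z, 2)))
Mul(Add(2066702, -3198945), Pow(Add(1276539, Function('t')(Function('M')(6), Function('s')(-24))), -1)) = Mul(Add(2066702, -3198945), Pow(Add(1276539, Pow(Mul(-270, Pow(-24, 2)), 2)), -1)) = Mul(-1132243, Pow(Add(1276539, Pow(Mul(-270, 576), 2)), -1)) = Mul(-1132243, Pow(Add(1276539, Pow(-155520, 2)), -1)) = Mul(-1132243, Pow(Add(1276539, 24186470400), -1)) = Mul(-1132243, Pow(24187746939, -1)) = Mul(-1132243, Rational(1, 24187746939)) = Rational(-1132243, 24187746939)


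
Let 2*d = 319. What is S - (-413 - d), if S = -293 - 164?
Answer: 231/2 ≈ 115.50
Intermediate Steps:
d = 319/2 (d = (½)*319 = 319/2 ≈ 159.50)
S = -457
S - (-413 - d) = -457 - (-413 - 1*319/2) = -457 - (-413 - 319/2) = -457 - 1*(-1145/2) = -457 + 1145/2 = 231/2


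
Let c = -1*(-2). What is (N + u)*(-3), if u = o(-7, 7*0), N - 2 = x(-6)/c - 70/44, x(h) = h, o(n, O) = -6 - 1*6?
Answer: 963/22 ≈ 43.773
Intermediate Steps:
c = 2
o(n, O) = -12 (o(n, O) = -6 - 6 = -12)
N = -57/22 (N = 2 + (-6/2 - 70/44) = 2 + (-6*½ - 70*1/44) = 2 + (-3 - 35/22) = 2 - 101/22 = -57/22 ≈ -2.5909)
u = -12
(N + u)*(-3) = (-57/22 - 12)*(-3) = -321/22*(-3) = 963/22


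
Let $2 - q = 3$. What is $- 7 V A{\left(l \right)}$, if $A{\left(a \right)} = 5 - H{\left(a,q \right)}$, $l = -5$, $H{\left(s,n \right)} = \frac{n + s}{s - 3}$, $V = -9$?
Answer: $\frac{1071}{4} \approx 267.75$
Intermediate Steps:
$q = -1$ ($q = 2 - 3 = -1$)
$H{\left(s,n \right)} = \frac{n + s}{-3 + s}$
$A{\left(a \right)} = 5 - \frac{-1 + a}{-3 + a}$
$- 7 V A{\left(l \right)} = \left(-7\right) \left(-9\right) \frac{2 \left(-7 + 2 \left(-5\right)\right)}{-3 - 5} = 63 \frac{2 \left(-7 - 10\right)}{-8} = 63 \cdot 2 \left(- \frac{1}{8}\right) \left(-17\right) = 63 \cdot \frac{17}{4} = \frac{1071}{4}$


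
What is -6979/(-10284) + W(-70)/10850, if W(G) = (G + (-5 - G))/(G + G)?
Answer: 530057621/781069800 ≈ 0.67863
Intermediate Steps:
W(G) = -5/(2*G) (W(G) = -5*1/(2*G) = -5/(2*G))
-6979/(-10284) + W(-70)/10850 = -6979/(-10284) - 5/2/(-70)/10850 = -6979*(-1/10284) - 5/2*(-1/70)*(1/10850) = 6979/10284 + (1/28)*(1/10850) = 6979/10284 + 1/303800 = 530057621/781069800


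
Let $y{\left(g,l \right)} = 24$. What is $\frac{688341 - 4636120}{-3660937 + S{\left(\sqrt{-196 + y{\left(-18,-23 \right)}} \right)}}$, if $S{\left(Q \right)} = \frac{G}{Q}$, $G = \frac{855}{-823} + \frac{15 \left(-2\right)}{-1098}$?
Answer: $\frac{14096633001850063669860009}{13072384581784843946140252} + \frac{45291449536532925 i \sqrt{43}}{13072384581784843946140252} \approx 1.0784 + 2.2719 \cdot 10^{-8} i$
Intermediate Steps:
$G = - \frac{152350}{150609}$ ($G = 855 \left(- \frac{1}{823}\right) - - \frac{5}{183} = - \frac{855}{823} + \frac{5}{183} = - \frac{152350}{150609} \approx -1.0116$)
$S{\left(Q \right)} = - \frac{152350}{150609 Q}$
$\frac{688341 - 4636120}{-3660937 + S{\left(\sqrt{-196 + y{\left(-18,-23 \right)}} \right)}} = \frac{688341 - 4636120}{-3660937 - \frac{152350}{150609 \sqrt{-196 + 24}}} = - \frac{3947779}{-3660937 - \frac{152350}{150609 \sqrt{-172}}} = - \frac{3947779}{-3660937 - \frac{152350}{150609 \cdot 2 i \sqrt{43}}} = - \frac{3947779}{-3660937 - \frac{152350 \left(- \frac{i \sqrt{43}}{86}\right)}{150609}} = - \frac{3947779}{-3660937 + \frac{76175 i \sqrt{43}}{6476187}}$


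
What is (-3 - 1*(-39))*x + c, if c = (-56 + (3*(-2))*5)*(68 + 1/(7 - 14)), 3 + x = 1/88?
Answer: -915269/154 ≈ -5943.3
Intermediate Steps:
x = -263/88 (x = -3 + 1/88 = -263/88 ≈ -2.9886)
c = -40850/7 (c = (-56 - 6*5)*(68 + 1/(-7)) = (-56 - 30)*(68 - ⅐) = -86*475/7 = -40850/7 ≈ -5835.7)
(-3 - 1*(-39))*x + c = (-3 - 1*(-39))*(-263/88) - 40850/7 = (-3 + 39)*(-263/88) - 40850/7 = 36*(-263/88) - 40850/7 = -2367/22 - 40850/7 = -915269/154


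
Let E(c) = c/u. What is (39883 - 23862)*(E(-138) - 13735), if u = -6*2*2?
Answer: -879825257/4 ≈ -2.1996e+8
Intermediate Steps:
u = -24 (u = -12*2 = -24)
E(c) = -c/24 (E(c) = c/(-24) = c*(-1/24) = -c/24)
(39883 - 23862)*(E(-138) - 13735) = (39883 - 23862)*(-1/24*(-138) - 13735) = 16021*(23/4 - 13735) = 16021*(-54917/4) = -879825257/4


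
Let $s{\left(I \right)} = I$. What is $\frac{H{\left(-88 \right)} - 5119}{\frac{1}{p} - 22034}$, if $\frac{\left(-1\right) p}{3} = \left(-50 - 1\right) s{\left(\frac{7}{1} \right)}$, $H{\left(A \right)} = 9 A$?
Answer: $\frac{6330681}{23598413} \approx 0.26827$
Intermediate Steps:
$p = 1071$ ($p = - 3 \left(-50 - 1\right) \frac{7}{1} = - 3 \left(- 51 \cdot 7 \cdot 1\right) = - 3 \left(\left(-51\right) 7\right) = \left(-3\right) \left(-357\right) = 1071$)
$\frac{H{\left(-88 \right)} - 5119}{\frac{1}{p} - 22034} = \frac{9 \left(-88\right) - 5119}{\frac{1}{1071} - 22034} = \frac{-792 - 5119}{\frac{1}{1071} - 22034} = - \frac{5911}{- \frac{23598413}{1071}} = \left(-5911\right) \left(- \frac{1071}{23598413}\right) = \frac{6330681}{23598413}$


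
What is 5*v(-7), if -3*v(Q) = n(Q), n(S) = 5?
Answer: -25/3 ≈ -8.3333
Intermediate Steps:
v(Q) = -5/3 (v(Q) = -1/3*5 = -5/3)
5*v(-7) = 5*(-5/3) = -25/3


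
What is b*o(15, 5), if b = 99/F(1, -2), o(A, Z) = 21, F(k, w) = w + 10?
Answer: 2079/8 ≈ 259.88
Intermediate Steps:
F(k, w) = 10 + w
b = 99/8 (b = 99/(10 - 2) = 99/8 ≈ 12.375)
b*o(15, 5) = (99/8)*21 = 2079/8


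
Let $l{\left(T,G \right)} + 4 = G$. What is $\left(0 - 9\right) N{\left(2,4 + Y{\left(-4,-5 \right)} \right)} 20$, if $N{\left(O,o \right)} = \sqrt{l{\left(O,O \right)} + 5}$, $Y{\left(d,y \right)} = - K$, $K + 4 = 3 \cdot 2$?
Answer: $- 180 \sqrt{3} \approx -311.77$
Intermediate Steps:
$K = 2$ ($K = -4 + 3 \cdot 2 = -4 + 6 = 2$)
$l{\left(T,G \right)} = -4 + G$
$Y{\left(d,y \right)} = -2$ ($Y{\left(d,y \right)} = \left(-1\right) 2 = -2$)
$N{\left(O,o \right)} = \sqrt{1 + O}$ ($N{\left(O,o \right)} = \sqrt{\left(-4 + O\right) + 5} = \sqrt{1 + O}$)
$\left(0 - 9\right) N{\left(2,4 + Y{\left(-4,-5 \right)} \right)} 20 = \left(0 - 9\right) \sqrt{1 + 2} \cdot 20 = - 9 \sqrt{3} \cdot 20 = - 180 \sqrt{3}$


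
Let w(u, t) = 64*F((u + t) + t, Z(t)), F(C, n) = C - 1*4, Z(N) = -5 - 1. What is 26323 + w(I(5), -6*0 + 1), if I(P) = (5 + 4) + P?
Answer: 27091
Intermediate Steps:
Z(N) = -6
I(P) = 9 + P
F(C, n) = -4 + C (F(C, n) = C - 4 = -4 + C)
w(u, t) = -256 + 64*u + 128*t (w(u, t) = 64*(-4 + ((u + t) + t)) = 64*(-4 + ((t + u) + t)) = 64*(-4 + (u + 2*t)) = 64*(-4 + u + 2*t) = -256 + 64*u + 128*t)
26323 + w(I(5), -6*0 + 1) = 26323 + (-256 + 64*(9 + 5) + 128*(-6*0 + 1)) = 26323 + (-256 + 64*14 + 128*(0 + 1)) = 26323 + (-256 + 896 + 128*1) = 26323 + (-256 + 896 + 128) = 26323 + 768 = 27091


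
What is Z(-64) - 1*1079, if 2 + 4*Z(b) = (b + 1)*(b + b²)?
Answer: -129167/2 ≈ -64584.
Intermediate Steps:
Z(b) = -½ + (1 + b)*(b + b²)/4 (Z(b) = -½ + ((b + 1)*(b + b²))/4 = -½ + ((1 + b)*(b + b²))/4 = -½ + (1 + b)*(b + b²)/4)
Z(-64) - 1*1079 = (-½ + (½)*(-64)² + (¼)*(-64) + (¼)*(-64)³) - 1*1079 = (-½ + (½)*4096 - 16 + (¼)*(-262144)) - 1079 = (-½ + 2048 - 16 - 65536) - 1079 = -127009/2 - 1079 = -129167/2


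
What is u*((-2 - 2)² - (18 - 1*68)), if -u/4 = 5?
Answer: -1320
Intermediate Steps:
u = -20 (u = -4*5 = -20)
u*((-2 - 2)² - (18 - 1*68)) = -20*((-2 - 2)² - (18 - 1*68)) = -20*((-4)² - (18 - 68)) = -20*(16 - 1*(-50)) = -20*(16 + 50) = -20*66 = -1320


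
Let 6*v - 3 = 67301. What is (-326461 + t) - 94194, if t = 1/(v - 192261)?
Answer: -228470770808/543131 ≈ -4.2066e+5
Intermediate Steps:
v = 33652/3 (v = ½ + (⅙)*67301 = ½ + 67301/6 = 33652/3 ≈ 11217.)
t = -3/543131 (t = 1/(33652/3 - 192261) = 1/(-543131/3) = -3/543131 ≈ -5.5235e-6)
(-326461 + t) - 94194 = (-326461 - 3/543131) - 94194 = -177311089394/543131 - 94194 = -228470770808/543131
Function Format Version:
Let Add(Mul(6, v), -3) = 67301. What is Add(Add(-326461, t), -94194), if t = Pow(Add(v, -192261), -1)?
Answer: Rational(-228470770808, 543131) ≈ -4.2066e+5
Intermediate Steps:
v = Rational(33652, 3) (v = Add(Rational(1, 2), Mul(Rational(1, 6), 67301)) = Add(Rational(1, 2), Rational(67301, 6)) = Rational(33652, 3) ≈ 11217.)
t = Rational(-3, 543131) (t = Pow(Add(Rational(33652, 3), -192261), -1) = Pow(Rational(-543131, 3), -1) = Rational(-3, 543131) ≈ -5.5235e-6)
Add(Add(-326461, t), -94194) = Add(Add(-326461, Rational(-3, 543131)), -94194) = Add(Rational(-177311089394, 543131), -94194) = Rational(-228470770808, 543131)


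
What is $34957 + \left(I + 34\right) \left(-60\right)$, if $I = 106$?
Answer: $26557$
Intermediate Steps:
$34957 + \left(I + 34\right) \left(-60\right) = 34957 + \left(106 + 34\right) \left(-60\right) = 34957 + 140 \left(-60\right) = 34957 - 8400 = 26557$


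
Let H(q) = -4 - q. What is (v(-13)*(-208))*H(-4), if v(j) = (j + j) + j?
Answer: 0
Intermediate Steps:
v(j) = 3*j (v(j) = 2*j + j = 3*j)
(v(-13)*(-208))*H(-4) = ((3*(-13))*(-208))*(-4 - 1*(-4)) = (-39*(-208))*(-4 + 4) = 8112*0 = 0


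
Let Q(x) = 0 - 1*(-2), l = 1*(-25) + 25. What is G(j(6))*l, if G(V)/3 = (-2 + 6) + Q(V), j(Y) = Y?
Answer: 0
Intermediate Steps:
l = 0 (l = -25 + 25 = 0)
Q(x) = 2 (Q(x) = 0 + 2 = 2)
G(V) = 18 (G(V) = 3*((-2 + 6) + 2) = 3*(4 + 2) = 3*6 = 18)
G(j(6))*l = 18*0 = 0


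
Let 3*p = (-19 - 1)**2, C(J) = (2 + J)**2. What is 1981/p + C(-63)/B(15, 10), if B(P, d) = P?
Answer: 315509/1200 ≈ 262.92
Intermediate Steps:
p = 400/3 (p = (-19 - 1)**2/3 = (1/3)*(-20)**2 = (1/3)*400 = 400/3 ≈ 133.33)
1981/p + C(-63)/B(15, 10) = 1981/(400/3) + (2 - 63)**2/15 = 1981*(3/400) + (-61)**2*(1/15) = 5943/400 + 3721*(1/15) = 5943/400 + 3721/15 = 315509/1200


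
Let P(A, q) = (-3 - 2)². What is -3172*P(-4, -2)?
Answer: -79300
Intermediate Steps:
P(A, q) = 25 (P(A, q) = (-5)² = 25)
-3172*P(-4, -2) = -3172*25 = -79300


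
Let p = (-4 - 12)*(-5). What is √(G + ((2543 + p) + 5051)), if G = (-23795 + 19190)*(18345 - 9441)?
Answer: I*√40995246 ≈ 6402.8*I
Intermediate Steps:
p = 80 (p = -16*(-5) = 80)
G = -41002920 (G = -4605*8904 = -41002920)
√(G + ((2543 + p) + 5051)) = √(-41002920 + ((2543 + 80) + 5051)) = √(-41002920 + (2623 + 5051)) = √(-41002920 + 7674) = √(-40995246) = I*√40995246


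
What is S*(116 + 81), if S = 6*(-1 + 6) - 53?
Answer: -4531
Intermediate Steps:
S = -23 (S = 6*5 - 53 = 30 - 53 = -23)
S*(116 + 81) = -23*(116 + 81) = -23*197 = -4531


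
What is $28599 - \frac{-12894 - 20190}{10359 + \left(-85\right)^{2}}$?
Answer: $\frac{125729475}{4396} \approx 28601.0$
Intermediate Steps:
$28599 - \frac{-12894 - 20190}{10359 + \left(-85\right)^{2}} = 28599 - - \frac{33084}{10359 + 7225} = 28599 - - \frac{33084}{17584} = 28599 - \left(-33084\right) \frac{1}{17584} = 28599 - - \frac{8271}{4396} = 28599 + \frac{8271}{4396} = \frac{125729475}{4396}$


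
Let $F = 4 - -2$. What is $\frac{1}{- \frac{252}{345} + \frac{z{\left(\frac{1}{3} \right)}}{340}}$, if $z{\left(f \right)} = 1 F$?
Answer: $- \frac{3910}{2787} \approx -1.4029$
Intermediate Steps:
$F = 6$ ($F = 4 + 2 = 6$)
$z{\left(f \right)} = 6$ ($z{\left(f \right)} = 1 \cdot 6 = 6$)
$\frac{1}{- \frac{252}{345} + \frac{z{\left(\frac{1}{3} \right)}}{340}} = \frac{1}{- \frac{252}{345} + \frac{6}{340}} = \frac{1}{\left(-252\right) \frac{1}{345} + 6 \cdot \frac{1}{340}} = \frac{1}{- \frac{84}{115} + \frac{3}{170}} = \frac{1}{- \frac{2787}{3910}} = - \frac{3910}{2787}$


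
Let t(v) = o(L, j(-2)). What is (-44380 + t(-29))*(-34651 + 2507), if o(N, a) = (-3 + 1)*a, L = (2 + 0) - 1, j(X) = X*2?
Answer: 1426293568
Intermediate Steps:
j(X) = 2*X
L = 1 (L = 2 - 1 = 1)
o(N, a) = -2*a
t(v) = 8 (t(v) = -4*(-2) = -2*(-4) = 8)
(-44380 + t(-29))*(-34651 + 2507) = (-44380 + 8)*(-34651 + 2507) = -44372*(-32144) = 1426293568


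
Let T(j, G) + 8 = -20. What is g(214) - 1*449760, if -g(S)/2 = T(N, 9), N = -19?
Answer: -449704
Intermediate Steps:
T(j, G) = -28 (T(j, G) = -8 - 20 = -28)
g(S) = 56 (g(S) = -2*(-28) = 56)
g(214) - 1*449760 = 56 - 1*449760 = 56 - 449760 = -449704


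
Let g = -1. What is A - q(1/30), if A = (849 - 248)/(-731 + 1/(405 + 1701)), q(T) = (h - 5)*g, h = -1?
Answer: -10502616/1539485 ≈ -6.8222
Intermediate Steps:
q(T) = 6 (q(T) = (-1 - 5)*(-1) = -6*(-1) = 6)
A = -1265706/1539485 (A = 601/(-731 + 1/2106) = 601/(-1539485/2106) = 601*(-2106/1539485) = -1265706/1539485 ≈ -0.82216)
A - q(1/30) = -1265706/1539485 - 1*6 = -1265706/1539485 - 6 = -10502616/1539485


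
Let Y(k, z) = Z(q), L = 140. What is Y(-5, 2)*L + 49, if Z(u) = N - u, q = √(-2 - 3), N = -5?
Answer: -651 - 140*I*√5 ≈ -651.0 - 313.05*I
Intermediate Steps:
q = I*√5 (q = √(-5) = I*√5 ≈ 2.2361*I)
Z(u) = -5 - u
Y(k, z) = -5 - I*√5
Y(-5, 2)*L + 49 = (-5 - I*√5)*140 + 49 = (-700 - 140*I*√5) + 49 = -651 - 140*I*√5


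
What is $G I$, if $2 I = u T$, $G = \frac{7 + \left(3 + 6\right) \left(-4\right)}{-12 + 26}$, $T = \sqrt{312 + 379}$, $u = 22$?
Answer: $- \frac{319 \sqrt{691}}{14} \approx -598.96$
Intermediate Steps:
$T = \sqrt{691} \approx 26.287$
$G = - \frac{29}{14}$ ($G = \frac{7 + 9 \left(-4\right)}{14} = \left(7 - 36\right) \frac{1}{14} = \left(-29\right) \frac{1}{14} = - \frac{29}{14} \approx -2.0714$)
$I = 11 \sqrt{691}$ ($I = \frac{22 \sqrt{691}}{2} = 11 \sqrt{691} \approx 289.16$)
$G I = - \frac{29 \cdot 11 \sqrt{691}}{14} = - \frac{319 \sqrt{691}}{14}$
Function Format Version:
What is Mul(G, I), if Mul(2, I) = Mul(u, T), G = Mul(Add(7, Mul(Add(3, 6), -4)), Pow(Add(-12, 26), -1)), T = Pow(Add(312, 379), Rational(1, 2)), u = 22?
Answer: Mul(Rational(-319, 14), Pow(691, Rational(1, 2))) ≈ -598.96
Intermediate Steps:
T = Pow(691, Rational(1, 2)) ≈ 26.287
G = Rational(-29, 14) (G = Mul(Add(7, Mul(9, -4)), Pow(14, -1)) = Mul(Add(7, -36), Rational(1, 14)) = Mul(-29, Rational(1, 14)) = Rational(-29, 14) ≈ -2.0714)
I = Mul(11, Pow(691, Rational(1, 2))) (I = Mul(Rational(1, 2), Mul(22, Pow(691, Rational(1, 2)))) = Mul(11, Pow(691, Rational(1, 2))) ≈ 289.16)
Mul(G, I) = Mul(Rational(-29, 14), Mul(11, Pow(691, Rational(1, 2)))) = Mul(Rational(-319, 14), Pow(691, Rational(1, 2)))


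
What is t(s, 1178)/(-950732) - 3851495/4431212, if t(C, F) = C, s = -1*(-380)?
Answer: -915855851225/1053223761796 ≈ -0.86957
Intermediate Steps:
s = 380
t(s, 1178)/(-950732) - 3851495/4431212 = 380/(-950732) - 3851495/4431212 = 380*(-1/950732) - 3851495*1/4431212 = -95/237683 - 3851495/4431212 = -915855851225/1053223761796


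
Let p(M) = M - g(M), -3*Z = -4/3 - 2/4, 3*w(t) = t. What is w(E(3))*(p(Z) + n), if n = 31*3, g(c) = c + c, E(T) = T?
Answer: 1663/18 ≈ 92.389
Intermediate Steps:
w(t) = t/3
g(c) = 2*c
Z = 11/18 (Z = -(-4/3 - 2/4)/3 = -(-4*⅓ - 2*¼)/3 = -(-4/3 - ½)/3 = -⅓*(-11/6) = 11/18 ≈ 0.61111)
n = 93
p(M) = -M (p(M) = M - 2*M = -M)
w(E(3))*(p(Z) + n) = ((⅓)*3)*(-1*11/18 + 93) = 1*(-11/18 + 93) = 1*(1663/18) = 1663/18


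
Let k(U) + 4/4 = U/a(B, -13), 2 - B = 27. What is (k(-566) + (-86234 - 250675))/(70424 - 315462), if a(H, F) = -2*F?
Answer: 4380113/3185494 ≈ 1.3750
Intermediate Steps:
B = -25 (B = 2 - 1*27 = 2 - 27 = -25)
k(U) = -1 + U/26 (k(U) = -1 + U/((-2*(-13))) = -1 + U/26)
(k(-566) + (-86234 - 250675))/(70424 - 315462) = ((-1 + (1/26)*(-566)) + (-86234 - 250675))/(70424 - 315462) = ((-1 - 283/13) - 336909)/(-245038) = (-296/13 - 336909)*(-1/245038) = -4380113/13*(-1/245038) = 4380113/3185494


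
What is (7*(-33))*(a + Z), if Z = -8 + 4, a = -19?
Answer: 5313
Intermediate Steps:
Z = -4
(7*(-33))*(a + Z) = (7*(-33))*(-19 - 4) = -231*(-23) = 5313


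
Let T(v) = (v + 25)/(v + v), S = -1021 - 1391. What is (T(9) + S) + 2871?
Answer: 4148/9 ≈ 460.89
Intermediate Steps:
S = -2412
T(v) = (25 + v)/(2*v) (T(v) = (25 + v)/((2*v)) = (25 + v)*(1/(2*v)) = (25 + v)/(2*v))
(T(9) + S) + 2871 = ((1/2)*(25 + 9)/9 - 2412) + 2871 = ((1/2)*(1/9)*34 - 2412) + 2871 = (17/9 - 2412) + 2871 = -21691/9 + 2871 = 4148/9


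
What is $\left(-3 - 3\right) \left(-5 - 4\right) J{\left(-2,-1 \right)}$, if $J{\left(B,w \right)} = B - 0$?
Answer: $-108$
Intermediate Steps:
$J{\left(B,w \right)} = B$ ($J{\left(B,w \right)} = B + 0 = B$)
$\left(-3 - 3\right) \left(-5 - 4\right) J{\left(-2,-1 \right)} = \left(-3 - 3\right) \left(-5 - 4\right) \left(-2\right) = - 6 \left(-5 - 4\right) \left(-2\right) = \left(-6\right) \left(-9\right) \left(-2\right) = 54 \left(-2\right) = -108$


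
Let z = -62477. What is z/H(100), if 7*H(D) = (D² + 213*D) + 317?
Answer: -437339/31617 ≈ -13.832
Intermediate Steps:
H(D) = 317/7 + D²/7 + 213*D/7 (H(D) = ((D² + 213*D) + 317)/7 = (317 + D² + 213*D)/7 = 317/7 + D²/7 + 213*D/7)
z/H(100) = -62477/(317/7 + (⅐)*100² + (213/7)*100) = -62477/(317/7 + (⅐)*10000 + 21300/7) = -62477/(317/7 + 10000/7 + 21300/7) = -62477/31617/7 = -62477*7/31617 = -437339/31617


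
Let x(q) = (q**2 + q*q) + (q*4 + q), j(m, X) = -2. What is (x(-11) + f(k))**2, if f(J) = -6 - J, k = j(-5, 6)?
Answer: 33489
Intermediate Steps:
x(q) = 2*q**2 + 5*q (x(q) = (q**2 + q**2) + (4*q + q) = 2*q**2 + 5*q)
k = -2
(x(-11) + f(k))**2 = (-11*(5 + 2*(-11)) + (-6 - 1*(-2)))**2 = (-11*(5 - 22) + (-6 + 2))**2 = (-11*(-17) - 4)**2 = (187 - 4)**2 = 183**2 = 33489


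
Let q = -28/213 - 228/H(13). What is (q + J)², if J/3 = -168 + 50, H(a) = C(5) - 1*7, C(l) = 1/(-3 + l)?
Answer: 780505105444/7667361 ≈ 1.0180e+5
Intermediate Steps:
H(a) = -13/2 (H(a) = 1/(-3 + 5) - 1*7 = 1/2 - 7 = ½ - 7 = -13/2)
J = -354 (J = 3*(-168 + 50) = 3*(-118) = -354)
q = 96764/2769 (q = -28/213 - 228/(-13/2) = -28*1/213 - 228*(-2/13) = -28/213 + 456/13 = 96764/2769 ≈ 34.945)
(q + J)² = (96764/2769 - 354)² = (-883462/2769)² = 780505105444/7667361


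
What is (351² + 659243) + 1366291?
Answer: 2148735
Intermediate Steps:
(351² + 659243) + 1366291 = (123201 + 659243) + 1366291 = 782444 + 1366291 = 2148735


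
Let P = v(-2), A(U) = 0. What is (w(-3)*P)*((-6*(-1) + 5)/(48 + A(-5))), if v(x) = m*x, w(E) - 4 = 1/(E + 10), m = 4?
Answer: -319/42 ≈ -7.5952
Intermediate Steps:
w(E) = 4 + 1/(10 + E) (w(E) = 4 + 1/(E + 10) = 4 + 1/(10 + E))
v(x) = 4*x
P = -8 (P = 4*(-2) = -8)
(w(-3)*P)*((-6*(-1) + 5)/(48 + A(-5))) = (((41 + 4*(-3))/(10 - 3))*(-8))*((-6*(-1) + 5)/(48 + 0)) = (((41 - 12)/7)*(-8))*((6 + 5)/48) = (((⅐)*29)*(-8))*(11*(1/48)) = ((29/7)*(-8))*(11/48) = -232/7*11/48 = -319/42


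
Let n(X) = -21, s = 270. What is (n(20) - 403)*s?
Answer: -114480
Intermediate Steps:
(n(20) - 403)*s = (-21 - 403)*270 = -424*270 = -114480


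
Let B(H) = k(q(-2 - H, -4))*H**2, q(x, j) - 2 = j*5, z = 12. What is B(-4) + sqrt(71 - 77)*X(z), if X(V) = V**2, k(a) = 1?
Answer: 16 + 144*I*sqrt(6) ≈ 16.0 + 352.73*I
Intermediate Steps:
q(x, j) = 2 + 5*j (q(x, j) = 2 + j*5 = 2 + 5*j)
B(H) = H**2 (B(H) = 1*H**2 = H**2)
B(-4) + sqrt(71 - 77)*X(z) = (-4)**2 + sqrt(71 - 77)*12**2 = 16 + sqrt(-6)*144 = 16 + (I*sqrt(6))*144 = 16 + 144*I*sqrt(6)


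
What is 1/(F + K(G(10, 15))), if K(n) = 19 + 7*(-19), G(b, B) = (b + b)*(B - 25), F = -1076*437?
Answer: -1/470326 ≈ -2.1262e-6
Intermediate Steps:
F = -470212
G(b, B) = 2*b*(-25 + B) (G(b, B) = (2*b)*(-25 + B) = 2*b*(-25 + B))
K(n) = -114 (K(n) = 19 - 133 = -114)
1/(F + K(G(10, 15))) = 1/(-470212 - 114) = 1/(-470326) = -1/470326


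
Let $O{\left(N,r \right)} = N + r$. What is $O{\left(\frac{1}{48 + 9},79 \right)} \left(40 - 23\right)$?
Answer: $\frac{76568}{57} \approx 1343.3$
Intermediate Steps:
$O{\left(\frac{1}{48 + 9},79 \right)} \left(40 - 23\right) = \left(\frac{1}{48 + 9} + 79\right) \left(40 - 23\right) = \left(\frac{1}{57} + 79\right) 17 = \frac{4504}{57} \cdot 17 = \frac{76568}{57}$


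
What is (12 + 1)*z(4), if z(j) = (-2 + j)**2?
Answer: 52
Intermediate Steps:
(12 + 1)*z(4) = (12 + 1)*(-2 + 4)**2 = 13*2**2 = 13*4 = 52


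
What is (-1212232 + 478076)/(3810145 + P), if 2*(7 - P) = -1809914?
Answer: -734156/4715109 ≈ -0.15570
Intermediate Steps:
P = 904964 (P = 7 - ½*(-1809914) = 7 + 904957 = 904964)
(-1212232 + 478076)/(3810145 + P) = (-1212232 + 478076)/(3810145 + 904964) = -734156/4715109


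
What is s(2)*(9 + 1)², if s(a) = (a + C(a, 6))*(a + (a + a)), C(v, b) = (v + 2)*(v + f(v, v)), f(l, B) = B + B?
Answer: 15600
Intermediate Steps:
f(l, B) = 2*B
C(v, b) = 3*v*(2 + v) (C(v, b) = (v + 2)*(v + 2*v) = (2 + v)*(3*v) = 3*v*(2 + v))
s(a) = 3*a*(a + 3*a*(2 + a)) (s(a) = (a + 3*a*(2 + a))*(a + (a + a)) = (a + 3*a*(2 + a))*(a + 2*a) = (a + 3*a*(2 + a))*(3*a) = 3*a*(a + 3*a*(2 + a)))
s(2)*(9 + 1)² = (2²*(21 + 9*2))*(9 + 1)² = (4*(21 + 18))*10² = (4*39)*100 = 156*100 = 15600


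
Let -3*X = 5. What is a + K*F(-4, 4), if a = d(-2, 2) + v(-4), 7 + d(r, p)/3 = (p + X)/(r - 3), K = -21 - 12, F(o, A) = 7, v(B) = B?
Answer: -1281/5 ≈ -256.20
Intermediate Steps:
X = -5/3 (X = -1/3*5 = -5/3 ≈ -1.6667)
K = -33
d(r, p) = -21 + 3*(-5/3 + p)/(-3 + r) (d(r, p) = -21 + 3*((p - 5/3)/(r - 3)) = -21 + 3*((-5/3 + p)/(-3 + r)) = -21 + 3*(-5/3 + p)/(-3 + r))
a = -126/5 (a = (58 - 21*(-2) + 3*2)/(-3 - 2) - 4 = (58 + 42 + 6)/(-5) - 4 = -1/5*106 - 4 = -106/5 - 4 = -126/5 ≈ -25.200)
a + K*F(-4, 4) = -126/5 - 33*7 = -126/5 - 231 = -1281/5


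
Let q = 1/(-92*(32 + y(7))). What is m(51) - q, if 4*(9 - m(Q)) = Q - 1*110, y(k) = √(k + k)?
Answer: 1103441/46460 - √14/92920 ≈ 23.750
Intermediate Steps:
y(k) = √2*√k (y(k) = √(2*k) = √2*√k)
m(Q) = 73/2 - Q/4 (m(Q) = 9 - (Q - 1*110)/4 = 9 - (Q - 110)/4 = 9 - (-110 + Q)/4 = 9 + (55/2 - Q/4) = 73/2 - Q/4)
q = 1/(-2944 - 92*√14) (q = 1/(-92*(32 + √2*√7)) = 1/(-92*(32 + √14)) = 1/(-2944 - 92*√14) ≈ -0.00030411)
m(51) - q = (73/2 - ¼*51) - (-4/11615 + √14/92920) = (73/2 - 51/4) + (4/11615 - √14/92920) = 95/4 + (4/11615 - √14/92920) = 1103441/46460 - √14/92920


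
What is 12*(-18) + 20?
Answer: -196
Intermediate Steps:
12*(-18) + 20 = -216 + 20 = -196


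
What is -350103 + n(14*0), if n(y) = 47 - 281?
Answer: -350337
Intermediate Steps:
n(y) = -234
-350103 + n(14*0) = -350103 - 234 = -350337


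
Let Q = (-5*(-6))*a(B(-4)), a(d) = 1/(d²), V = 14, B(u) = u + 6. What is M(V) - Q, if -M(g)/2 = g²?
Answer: -799/2 ≈ -399.50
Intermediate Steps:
B(u) = 6 + u
a(d) = d⁻²
Q = 15/2 (Q = (-5*(-6))/(6 - 4)² = 30/2² = 30*(¼) = 15/2 ≈ 7.5000)
M(g) = -2*g²
M(V) - Q = -2*14² - 1*15/2 = -2*196 - 15/2 = -392 - 15/2 = -799/2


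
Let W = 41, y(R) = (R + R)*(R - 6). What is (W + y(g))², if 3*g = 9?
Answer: 529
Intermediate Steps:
g = 3 (g = (⅓)*9 = 3)
y(R) = 2*R*(-6 + R) (y(R) = (2*R)*(-6 + R) = 2*R*(-6 + R))
(W + y(g))² = (41 + 2*3*(-6 + 3))² = (41 + 2*3*(-3))² = (41 - 18)² = 23² = 529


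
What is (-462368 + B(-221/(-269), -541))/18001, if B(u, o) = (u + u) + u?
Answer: -124376329/4842269 ≈ -25.686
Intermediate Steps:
B(u, o) = 3*u (B(u, o) = 2*u + u = 3*u)
(-462368 + B(-221/(-269), -541))/18001 = (-462368 + 3*(-221/(-269)))/18001 = (-462368 + 3*(-221*(-1/269)))*(1/18001) = (-462368 + 3*(221/269))*(1/18001) = (-462368 + 663/269)*(1/18001) = -124376329/269*1/18001 = -124376329/4842269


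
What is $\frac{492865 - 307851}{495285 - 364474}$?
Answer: $\frac{185014}{130811} \approx 1.4144$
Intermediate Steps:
$\frac{492865 - 307851}{495285 - 364474} = \frac{185014}{130811}$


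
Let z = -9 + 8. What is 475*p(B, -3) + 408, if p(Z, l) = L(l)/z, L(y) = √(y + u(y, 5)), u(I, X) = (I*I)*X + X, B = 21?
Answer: 408 - 475*√47 ≈ -2848.4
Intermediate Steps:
u(I, X) = X + X*I² (u(I, X) = I²*X + X = X*I² + X = X + X*I²)
z = -1
L(y) = √(5 + y + 5*y²) (L(y) = √(y + 5*(1 + y²)) = √(y + (5 + 5*y²)) = √(5 + y + 5*y²))
p(Z, l) = -√(5 + l + 5*l²) (p(Z, l) = √(5 + l + 5*l²)/(-1) = √(5 + l + 5*l²)*(-1) = -√(5 + l + 5*l²))
475*p(B, -3) + 408 = 475*(-√(5 - 3 + 5*(-3)²)) + 408 = 475*(-√(5 - 3 + 5*9)) + 408 = 475*(-√(5 - 3 + 45)) + 408 = 475*(-√47) + 408 = -475*√47 + 408 = 408 - 475*√47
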